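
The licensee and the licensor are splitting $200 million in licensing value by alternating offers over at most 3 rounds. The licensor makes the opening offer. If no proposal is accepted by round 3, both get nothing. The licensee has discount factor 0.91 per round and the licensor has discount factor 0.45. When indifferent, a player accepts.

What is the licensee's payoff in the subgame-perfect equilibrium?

By backward induction:
Round 3 (the licensor proposes): the licensee will accept anything ≥ 0, so the licensor offers 0 and keeps 200.
Round 2 (the licensee proposes): the licensor can get 200 next round, worth 0.45 × 200 = 90 now. The licensee offers 90 and keeps 200 − 90 = 110.
Round 1 (the licensor proposes): the licensee can get 110 next round, worth 0.91 × 110 = 100.1 now, so the licensor offers 100.1, keeping 99.9.

100.1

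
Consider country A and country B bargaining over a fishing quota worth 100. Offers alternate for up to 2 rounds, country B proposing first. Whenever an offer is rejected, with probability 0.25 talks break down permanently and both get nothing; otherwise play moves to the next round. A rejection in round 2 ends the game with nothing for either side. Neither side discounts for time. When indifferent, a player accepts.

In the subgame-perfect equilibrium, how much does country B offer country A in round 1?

75

By backward induction:
Round 2 (country A proposes): country B will accept anything ≥ 0, so country A offers 0 and keeps 100.
Round 1 (country B proposes): rejecting gives country A an expected 0.75 × 100 = 75. Country B offers 75 and keeps 100 − 75 = 25.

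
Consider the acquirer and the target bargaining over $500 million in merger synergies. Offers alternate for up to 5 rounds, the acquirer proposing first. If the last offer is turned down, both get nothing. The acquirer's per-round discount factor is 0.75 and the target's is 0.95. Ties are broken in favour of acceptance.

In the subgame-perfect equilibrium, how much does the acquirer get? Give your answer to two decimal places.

By backward induction:
Round 5 (the acquirer proposes): rejection yields 0 for the target; the acquirer offers 0 and keeps 500.
Round 4 (the target proposes): the acquirer can get 500 next round, worth 0.75 × 500 = 375 now; the target offers that and keeps 125.
Round 3 (the acquirer proposes): the target can get 125 next round, worth 0.95 × 125 = 118.75 now, so the acquirer offers 118.75, keeping 381.25.
Round 2 (the target proposes): the acquirer can get 381.25 next round, worth 0.75 × 381.25 = 285.9375 now; the target offers that and keeps 214.0625.
Round 1 (the acquirer proposes): the target can get 214.0625 next round, worth 0.95 × 214.0625 = 203.359375 now; the acquirer offers that and keeps 296.640625.

296.64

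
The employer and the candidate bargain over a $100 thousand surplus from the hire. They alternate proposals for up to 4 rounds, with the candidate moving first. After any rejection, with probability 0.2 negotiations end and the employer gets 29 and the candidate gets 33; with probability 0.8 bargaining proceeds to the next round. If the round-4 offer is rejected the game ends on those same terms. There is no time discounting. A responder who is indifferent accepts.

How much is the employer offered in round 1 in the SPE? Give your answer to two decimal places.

54.54

By backward induction:
Round 4 (the employer proposes): the candidate gets 33 if talks fail, so the employer offers 33 and keeps 67.
Round 3 (the candidate proposes): rejecting gives the employer an expected 0.8 × 67 + 0.2 × 29 = 59.4, so the candidate offers 59.4, keeping 40.6.
Round 2 (the employer proposes): rejecting gives the candidate an expected 0.8 × 40.6 + 0.2 × 33 = 39.08. The employer offers 39.08 and keeps 100 − 39.08 = 60.92.
Round 1 (the candidate proposes): rejecting gives the employer an expected 0.8 × 60.92 + 0.2 × 29 = 54.536; the candidate offers that and keeps 45.464.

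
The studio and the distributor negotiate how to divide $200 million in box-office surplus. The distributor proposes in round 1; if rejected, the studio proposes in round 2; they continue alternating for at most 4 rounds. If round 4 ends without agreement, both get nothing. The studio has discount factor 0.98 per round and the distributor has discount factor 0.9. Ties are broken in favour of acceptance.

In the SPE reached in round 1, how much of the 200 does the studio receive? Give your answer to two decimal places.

Solve by backward induction from round 4.
Round 4 (the studio proposes): the distributor will accept anything ≥ 0, so the studio offers 0 and keeps 200.
Round 3 (the distributor proposes): the studio can get 200 next round, worth 0.98 × 200 = 196 now. The distributor offers 196 and keeps 200 − 196 = 4.
Round 2 (the studio proposes): the distributor can get 4 next round, worth 0.9 × 4 = 3.6 now, so the studio offers 3.6, keeping 196.4.
Round 1 (the distributor proposes): the studio can get 196.4 next round, worth 0.98 × 196.4 = 192.472 now. The distributor offers 192.472 and keeps 200 − 192.472 = 7.528.

192.47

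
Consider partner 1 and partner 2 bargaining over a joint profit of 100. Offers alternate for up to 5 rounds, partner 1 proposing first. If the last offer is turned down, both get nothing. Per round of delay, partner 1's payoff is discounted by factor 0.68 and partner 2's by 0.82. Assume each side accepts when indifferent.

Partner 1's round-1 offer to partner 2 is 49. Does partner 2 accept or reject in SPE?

Accept

Round 5 (partner 1 proposes): rejection yields 0 for partner 2; partner 1 offers 0 and keeps 100.
Round 4 (partner 2 proposes): partner 1 can get 100 next round, worth 0.68 × 100 = 68 now, so partner 2 offers 68, keeping 32.
Round 3 (partner 1 proposes): partner 2 can get 32 next round, worth 0.82 × 32 = 26.24 now; partner 1 offers that and keeps 73.76.
Round 2 (partner 2 proposes): partner 1 can get 73.76 next round, worth 0.68 × 73.76 = 50.1568 now. Partner 2 offers 50.1568 and keeps 100 − 50.1568 = 49.8432.
So by rejecting in round 1, partner 2 gets 49.8432 next round, worth 0.82 × 49.8432 = 40.871424 now.
Offer 49 ≥ 40.871424, so partner 2 accepts.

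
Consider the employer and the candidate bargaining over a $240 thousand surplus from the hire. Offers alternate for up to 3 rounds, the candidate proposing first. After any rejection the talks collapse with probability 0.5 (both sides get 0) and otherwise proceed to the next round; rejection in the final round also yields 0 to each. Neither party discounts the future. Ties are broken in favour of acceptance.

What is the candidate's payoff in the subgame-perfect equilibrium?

180

Round 3 (the candidate proposes): rejection yields 0 for the employer; the candidate offers 0 and keeps 240.
Round 2 (the employer proposes): rejecting gives the candidate an expected 0.5 × 240 = 120. The employer offers 120 and keeps 240 − 120 = 120.
Round 1 (the candidate proposes): rejecting gives the employer an expected 0.5 × 120 = 60; the candidate offers that and keeps 180.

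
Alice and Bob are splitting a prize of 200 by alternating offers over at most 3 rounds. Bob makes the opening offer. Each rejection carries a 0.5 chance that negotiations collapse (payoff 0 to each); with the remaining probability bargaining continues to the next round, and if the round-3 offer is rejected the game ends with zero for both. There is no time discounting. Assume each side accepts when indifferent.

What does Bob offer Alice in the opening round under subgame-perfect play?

By backward induction:
Round 3 (Bob proposes): Alice will accept anything ≥ 0, so Bob offers 0 and keeps 200.
Round 2 (Alice proposes): rejecting gives Bob an expected 0.5 × 200 = 100. Alice offers 100 and keeps 200 − 100 = 100.
Round 1 (Bob proposes): rejecting gives Alice an expected 0.5 × 100 = 50, so Bob offers 50, keeping 150.

50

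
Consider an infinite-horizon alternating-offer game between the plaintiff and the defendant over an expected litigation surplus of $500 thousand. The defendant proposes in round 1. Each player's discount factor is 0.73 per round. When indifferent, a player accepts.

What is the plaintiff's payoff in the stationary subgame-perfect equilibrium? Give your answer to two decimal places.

When the defendant proposes, the plaintiff accepts any offer worth at least 0.73 times what the plaintiff would get by proposing next round; and vice versa.
This gives x = 500 − 0.73y and y = 500 − 0.73x, where x and y are each side's share when it proposes.
Hence (1 − 0.73·0.73)x = 500(1 − 0.73), i.e. 0.4671·x = 135.
x ≈ 289.0173; the plaintiff's share is 500 − x ≈ 210.9827.

210.98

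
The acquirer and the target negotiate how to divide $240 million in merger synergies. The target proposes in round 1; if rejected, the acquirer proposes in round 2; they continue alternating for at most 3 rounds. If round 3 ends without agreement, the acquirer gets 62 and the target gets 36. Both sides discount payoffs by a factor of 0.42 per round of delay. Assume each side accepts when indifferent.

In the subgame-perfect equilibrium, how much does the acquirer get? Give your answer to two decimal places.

69.40

Round 3 (the target proposes): the acquirer gets 62 if talks fail, so the target offers 62 and keeps 178.
Round 2 (the acquirer proposes): the target can get 178 next round, worth 0.42 × 178 = 74.76 now, so the acquirer offers 74.76, keeping 165.24.
Round 1 (the target proposes): the acquirer can get 165.24 next round, worth 0.42 × 165.24 = 69.4008 now, so the target offers 69.4008, keeping 170.5992.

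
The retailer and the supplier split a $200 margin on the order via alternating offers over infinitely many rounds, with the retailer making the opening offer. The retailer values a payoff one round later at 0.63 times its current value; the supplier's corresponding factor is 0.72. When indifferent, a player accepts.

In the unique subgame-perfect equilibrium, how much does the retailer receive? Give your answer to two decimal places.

102.49

When the retailer proposes, the supplier accepts any offer worth at least 0.72 times what the supplier would get by proposing next round; and vice versa.
This gives x = 200 − 0.72y and y = 200 − 0.63x, where x and y are each side's share when it proposes.
Hence (1 − 0.72·0.63)x = 200(1 − 0.72), i.e. 0.5464·x = 56.
x ≈ 102.4890; the supplier's share is 200 − x ≈ 97.5110.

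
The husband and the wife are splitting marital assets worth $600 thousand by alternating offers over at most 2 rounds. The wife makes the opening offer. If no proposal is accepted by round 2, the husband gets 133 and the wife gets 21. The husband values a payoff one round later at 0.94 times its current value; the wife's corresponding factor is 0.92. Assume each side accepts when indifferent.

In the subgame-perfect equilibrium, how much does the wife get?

55.74

Round 2 (the husband proposes): the wife gets 21 if talks fail, so the husband offers 21 and keeps 579.
Round 1 (the wife proposes): the husband can get 579 next round, worth 0.94 × 579 = 544.26 now, so the wife offers 544.26, keeping 55.74.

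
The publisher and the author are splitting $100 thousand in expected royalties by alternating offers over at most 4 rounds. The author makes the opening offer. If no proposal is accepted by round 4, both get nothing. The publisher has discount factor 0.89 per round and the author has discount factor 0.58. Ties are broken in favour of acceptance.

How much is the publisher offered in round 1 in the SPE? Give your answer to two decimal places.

83.32

Round 4 (the publisher proposes): rejection yields 0 for the author; the publisher offers 0 and keeps 100.
Round 3 (the author proposes): the publisher can get 100 next round, worth 0.89 × 100 = 89 now, so the author offers 89, keeping 11.
Round 2 (the publisher proposes): the author can get 11 next round, worth 0.58 × 11 = 6.38 now. The publisher offers 6.38 and keeps 100 − 6.38 = 93.62.
Round 1 (the author proposes): the publisher can get 93.62 next round, worth 0.89 × 93.62 = 83.3218 now, so the author offers 83.3218, keeping 16.6782.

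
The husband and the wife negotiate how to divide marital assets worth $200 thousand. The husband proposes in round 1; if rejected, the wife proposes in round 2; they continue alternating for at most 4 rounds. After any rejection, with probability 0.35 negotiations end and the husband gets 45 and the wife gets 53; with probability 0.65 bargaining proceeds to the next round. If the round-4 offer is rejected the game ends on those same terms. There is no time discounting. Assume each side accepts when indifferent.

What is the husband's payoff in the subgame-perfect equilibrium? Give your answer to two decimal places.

Round 4 (the wife proposes): the husband gets 45 if talks fail, so the wife offers 45 and keeps 155.
Round 3 (the husband proposes): rejecting gives the wife an expected 0.65 × 155 + 0.35 × 53 = 119.3, so the husband offers 119.3, keeping 80.7.
Round 2 (the wife proposes): rejecting gives the husband an expected 0.65 × 80.7 + 0.35 × 45 = 68.205, so the wife offers 68.205, keeping 131.795.
Round 1 (the husband proposes): rejecting gives the wife an expected 0.65 × 131.795 + 0.35 × 53 = 104.21675; the husband offers that and keeps 95.78325.

95.78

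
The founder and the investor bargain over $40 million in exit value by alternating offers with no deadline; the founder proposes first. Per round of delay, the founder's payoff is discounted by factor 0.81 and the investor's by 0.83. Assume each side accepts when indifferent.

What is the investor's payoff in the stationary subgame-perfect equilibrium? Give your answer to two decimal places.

19.25

When the founder proposes, the investor accepts any offer worth at least 0.83 times what the investor would get by proposing next round; and vice versa.
This gives x = 40 − 0.83y and y = 40 − 0.81x, where x and y are each side's share when it proposes.
Hence (1 − 0.83·0.81)x = 40(1 − 0.83), i.e. 0.3277·x = 6.8.
x ≈ 20.7507; the investor's share is 40 − x ≈ 19.2493.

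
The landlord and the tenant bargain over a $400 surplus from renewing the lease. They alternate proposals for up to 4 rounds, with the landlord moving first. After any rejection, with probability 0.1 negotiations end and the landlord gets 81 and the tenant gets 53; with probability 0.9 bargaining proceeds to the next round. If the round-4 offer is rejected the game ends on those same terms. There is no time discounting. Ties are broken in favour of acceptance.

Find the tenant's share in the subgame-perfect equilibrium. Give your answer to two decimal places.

270.85

Round 4 (the tenant proposes): the landlord gets 81 if talks fail, so the tenant offers 81 and keeps 319.
Round 3 (the landlord proposes): rejecting gives the tenant an expected 0.9 × 319 + 0.1 × 53 = 292.4; the landlord offers that and keeps 107.6.
Round 2 (the tenant proposes): rejecting gives the landlord an expected 0.9 × 107.6 + 0.1 × 81 = 104.94, so the tenant offers 104.94, keeping 295.06.
Round 1 (the landlord proposes): rejecting gives the tenant an expected 0.9 × 295.06 + 0.1 × 53 = 270.854. The landlord offers 270.854 and keeps 400 − 270.854 = 129.146.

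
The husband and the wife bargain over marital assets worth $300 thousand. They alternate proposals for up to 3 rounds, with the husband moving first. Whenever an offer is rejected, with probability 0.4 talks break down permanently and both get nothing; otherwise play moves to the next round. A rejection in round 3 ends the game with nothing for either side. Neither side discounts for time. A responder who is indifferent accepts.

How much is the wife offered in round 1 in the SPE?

Round 3 (the husband proposes): rejection yields 0 for the wife; the husband offers 0 and keeps 300.
Round 2 (the wife proposes): rejecting gives the husband an expected 0.6 × 300 = 180; the wife offers that and keeps 120.
Round 1 (the husband proposes): rejecting gives the wife an expected 0.6 × 120 = 72. The husband offers 72 and keeps 300 − 72 = 228.

72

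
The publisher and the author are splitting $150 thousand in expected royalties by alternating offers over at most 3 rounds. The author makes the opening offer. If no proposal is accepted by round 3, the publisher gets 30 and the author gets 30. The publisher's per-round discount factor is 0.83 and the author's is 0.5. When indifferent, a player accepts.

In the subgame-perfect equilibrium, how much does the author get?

Work backward from the last round.
Round 3 (the author proposes): the publisher gets 30 if talks fail, so the author offers 30 and keeps 120.
Round 2 (the publisher proposes): the author can get 120 next round, worth 0.5 × 120 = 60 now, so the publisher offers 60, keeping 90.
Round 1 (the author proposes): the publisher can get 90 next round, worth 0.83 × 90 = 74.7 now; the author offers that and keeps 75.3.

75.3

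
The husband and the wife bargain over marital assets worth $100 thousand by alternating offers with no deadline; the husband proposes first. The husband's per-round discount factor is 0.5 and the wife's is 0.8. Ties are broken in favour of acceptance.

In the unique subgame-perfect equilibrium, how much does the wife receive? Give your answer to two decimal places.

66.67

In a stationary SPE each proposer offers the other exactly their discounted continuation value.
If the husband keeps x when proposing and the wife keeps y when proposing, then x = 100 − 0.8y and y = 100 − 0.5x.
Solving: x = 100(1 − 0.8) / (1 − 0.5·0.8) = 20 / 0.6 ≈ 33.3333.
The wife gets 100 − 33.3333 ≈ 66.6667.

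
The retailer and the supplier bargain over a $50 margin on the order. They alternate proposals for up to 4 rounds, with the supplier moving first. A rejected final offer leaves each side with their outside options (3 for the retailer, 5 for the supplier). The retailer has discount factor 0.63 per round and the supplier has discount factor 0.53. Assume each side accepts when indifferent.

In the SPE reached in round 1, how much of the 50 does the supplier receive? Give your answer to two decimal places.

25.73

Round 4 (the retailer proposes): the supplier gets 5 if talks fail, so the retailer offers 5 and keeps 45.
Round 3 (the supplier proposes): the retailer can get 45 next round, worth 0.63 × 45 = 28.35 now. The supplier offers 28.35 and keeps 50 − 28.35 = 21.65.
Round 2 (the retailer proposes): the supplier can get 21.65 next round, worth 0.53 × 21.65 = 11.4745 now. The retailer offers 11.4745 and keeps 50 − 11.4745 = 38.5255.
Round 1 (the supplier proposes): the retailer can get 38.5255 next round, worth 0.63 × 38.5255 = 24.271065 now, so the supplier offers 24.271065, keeping 25.728935.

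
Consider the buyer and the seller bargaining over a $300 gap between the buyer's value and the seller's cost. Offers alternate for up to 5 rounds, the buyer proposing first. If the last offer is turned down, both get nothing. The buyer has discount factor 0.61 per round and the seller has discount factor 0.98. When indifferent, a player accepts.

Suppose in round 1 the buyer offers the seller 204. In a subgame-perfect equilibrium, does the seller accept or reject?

Work out the seller's continuation value if the offer is rejected.
Round 5 (the buyer proposes): the seller will accept anything ≥ 0, so the buyer offers 0 and keeps 300.
Round 4 (the seller proposes): the buyer can get 300 next round, worth 0.61 × 300 = 183 now. The seller offers 183 and keeps 300 − 183 = 117.
Round 3 (the buyer proposes): the seller can get 117 next round, worth 0.98 × 117 = 114.66 now, so the buyer offers 114.66, keeping 185.34.
Round 2 (the seller proposes): the buyer can get 185.34 next round, worth 0.61 × 185.34 = 113.0574 now, so the seller offers 113.0574, keeping 186.9426.
So by rejecting in round 1, the seller gets 186.9426 next round, worth 0.98 × 186.9426 = 183.203748 now.
Offer 204 ≥ 183.203748, so the seller accepts.

Accept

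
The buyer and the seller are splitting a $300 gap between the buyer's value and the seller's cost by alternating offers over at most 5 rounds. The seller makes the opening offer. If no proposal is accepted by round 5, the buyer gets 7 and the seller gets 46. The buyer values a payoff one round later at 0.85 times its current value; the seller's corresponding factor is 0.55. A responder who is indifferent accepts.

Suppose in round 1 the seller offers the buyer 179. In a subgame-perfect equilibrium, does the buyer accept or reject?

Work out the buyer's continuation value if the offer is rejected.
Round 5 (the seller proposes): the buyer gets 7 if talks fail, so the seller offers 7 and keeps 293.
Round 4 (the buyer proposes): the seller can get 293 next round, worth 0.55 × 293 = 161.15 now, so the buyer offers 161.15, keeping 138.85.
Round 3 (the seller proposes): the buyer can get 138.85 next round, worth 0.85 × 138.85 = 118.0225 now, so the seller offers 118.0225, keeping 181.9775.
Round 2 (the buyer proposes): the seller can get 181.9775 next round, worth 0.55 × 181.9775 = 100.087625 now, so the buyer offers 100.087625, keeping 199.912375.
So by rejecting in round 1, the buyer gets 199.912375 next round, worth 0.85 × 199.912375 = 169.92551875 now.
Offer 179 ≥ 169.92551875, so the buyer accepts.

Accept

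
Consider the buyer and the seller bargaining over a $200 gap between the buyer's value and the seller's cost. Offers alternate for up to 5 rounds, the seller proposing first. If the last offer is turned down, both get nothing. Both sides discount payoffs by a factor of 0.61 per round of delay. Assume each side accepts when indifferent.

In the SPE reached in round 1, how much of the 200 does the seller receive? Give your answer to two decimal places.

134.72

Round 5 (the seller proposes): rejection yields 0 for the buyer; the seller offers 0 and keeps 200.
Round 4 (the buyer proposes): the seller can get 200 next round, worth 0.61 × 200 = 122 now. The buyer offers 122 and keeps 200 − 122 = 78.
Round 3 (the seller proposes): the buyer can get 78 next round, worth 0.61 × 78 = 47.58 now. The seller offers 47.58 and keeps 200 − 47.58 = 152.42.
Round 2 (the buyer proposes): the seller can get 152.42 next round, worth 0.61 × 152.42 = 92.9762 now; the buyer offers that and keeps 107.0238.
Round 1 (the seller proposes): the buyer can get 107.0238 next round, worth 0.61 × 107.0238 = 65.284518 now, so the seller offers 65.284518, keeping 134.715482.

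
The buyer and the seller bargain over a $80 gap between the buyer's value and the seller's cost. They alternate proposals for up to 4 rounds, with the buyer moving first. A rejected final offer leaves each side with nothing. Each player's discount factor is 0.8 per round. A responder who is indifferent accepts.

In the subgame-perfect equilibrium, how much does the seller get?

53.76

Solve by backward induction from round 4.
Round 4 (the seller proposes): rejection yields 0 for the buyer; the seller offers 0 and keeps 80.
Round 3 (the buyer proposes): the seller can get 80 next round, worth 0.8 × 80 = 64 now, so the buyer offers 64, keeping 16.
Round 2 (the seller proposes): the buyer can get 16 next round, worth 0.8 × 16 = 12.8 now. The seller offers 12.8 and keeps 80 − 12.8 = 67.2.
Round 1 (the buyer proposes): the seller can get 67.2 next round, worth 0.8 × 67.2 = 53.76 now; the buyer offers that and keeps 26.24.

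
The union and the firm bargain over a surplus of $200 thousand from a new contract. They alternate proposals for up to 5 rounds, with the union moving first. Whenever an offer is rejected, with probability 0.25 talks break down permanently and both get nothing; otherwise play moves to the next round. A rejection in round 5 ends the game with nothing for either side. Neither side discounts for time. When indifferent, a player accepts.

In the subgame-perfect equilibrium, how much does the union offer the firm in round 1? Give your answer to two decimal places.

By backward induction:
Round 5 (the union proposes): rejection yields 0 for the firm; the union offers 0 and keeps 200.
Round 4 (the firm proposes): rejecting gives the union an expected 0.75 × 200 = 150, so the firm offers 150, keeping 50.
Round 3 (the union proposes): rejecting gives the firm an expected 0.75 × 50 = 37.5; the union offers that and keeps 162.5.
Round 2 (the firm proposes): rejecting gives the union an expected 0.75 × 162.5 = 121.875; the firm offers that and keeps 78.125.
Round 1 (the union proposes): rejecting gives the firm an expected 0.75 × 78.125 = 58.59375; the union offers that and keeps 141.40625.

58.59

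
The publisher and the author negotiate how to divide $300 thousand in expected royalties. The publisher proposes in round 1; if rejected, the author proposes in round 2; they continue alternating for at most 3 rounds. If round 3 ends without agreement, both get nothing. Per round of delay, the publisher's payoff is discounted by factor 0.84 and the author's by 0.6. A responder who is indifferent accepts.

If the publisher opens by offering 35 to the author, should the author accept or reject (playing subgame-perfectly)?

Work out the author's continuation value if the offer is rejected.
Round 3 (the publisher proposes): rejection yields 0 for the author; the publisher offers 0 and keeps 300.
Round 2 (the author proposes): the publisher can get 300 next round, worth 0.84 × 300 = 252 now. The author offers 252 and keeps 300 − 252 = 48.
So by rejecting in round 1, the author gets 48 next round, worth 0.6 × 48 = 28.8 now.
Offer 35 ≥ 28.8, so the author accepts.

Accept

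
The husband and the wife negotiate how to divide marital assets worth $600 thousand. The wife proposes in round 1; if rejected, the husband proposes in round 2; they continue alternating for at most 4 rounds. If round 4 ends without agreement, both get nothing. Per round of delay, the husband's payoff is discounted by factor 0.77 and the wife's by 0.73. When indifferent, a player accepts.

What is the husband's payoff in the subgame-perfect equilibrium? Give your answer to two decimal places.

Round 4 (the husband proposes): the wife will accept anything ≥ 0, so the husband offers 0 and keeps 600.
Round 3 (the wife proposes): the husband can get 600 next round, worth 0.77 × 600 = 462 now. The wife offers 462 and keeps 600 − 462 = 138.
Round 2 (the husband proposes): the wife can get 138 next round, worth 0.73 × 138 = 100.74 now, so the husband offers 100.74, keeping 499.26.
Round 1 (the wife proposes): the husband can get 499.26 next round, worth 0.77 × 499.26 = 384.4302 now; the wife offers that and keeps 215.5698.

384.43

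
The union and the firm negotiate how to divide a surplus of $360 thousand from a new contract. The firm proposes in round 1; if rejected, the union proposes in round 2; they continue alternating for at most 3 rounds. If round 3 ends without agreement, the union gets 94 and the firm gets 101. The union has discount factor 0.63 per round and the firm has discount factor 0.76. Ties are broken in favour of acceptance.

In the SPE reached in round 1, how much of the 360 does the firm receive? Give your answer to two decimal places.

260.56

Round 3 (the firm proposes): the union gets 94 if talks fail, so the firm offers 94 and keeps 266.
Round 2 (the union proposes): the firm can get 266 next round, worth 0.76 × 266 = 202.16 now; the union offers that and keeps 157.84.
Round 1 (the firm proposes): the union can get 157.84 next round, worth 0.63 × 157.84 = 99.4392 now, so the firm offers 99.4392, keeping 260.5608.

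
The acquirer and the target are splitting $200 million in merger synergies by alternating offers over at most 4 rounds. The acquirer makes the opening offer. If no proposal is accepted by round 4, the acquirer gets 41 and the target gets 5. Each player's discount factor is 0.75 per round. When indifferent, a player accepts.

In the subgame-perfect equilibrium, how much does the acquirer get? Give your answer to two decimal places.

95.42

Round 4 (the target proposes): the acquirer gets 41 if talks fail, so the target offers 41 and keeps 159.
Round 3 (the acquirer proposes): the target can get 159 next round, worth 0.75 × 159 = 119.25 now; the acquirer offers that and keeps 80.75.
Round 2 (the target proposes): the acquirer can get 80.75 next round, worth 0.75 × 80.75 = 60.5625 now; the target offers that and keeps 139.4375.
Round 1 (the acquirer proposes): the target can get 139.4375 next round, worth 0.75 × 139.4375 = 104.578125 now, so the acquirer offers 104.578125, keeping 95.421875.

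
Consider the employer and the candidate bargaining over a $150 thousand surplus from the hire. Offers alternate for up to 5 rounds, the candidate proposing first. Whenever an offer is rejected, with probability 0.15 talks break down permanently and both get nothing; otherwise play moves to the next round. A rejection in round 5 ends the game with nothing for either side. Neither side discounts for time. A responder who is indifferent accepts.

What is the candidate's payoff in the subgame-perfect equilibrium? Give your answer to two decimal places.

117.06

By backward induction:
Round 5 (the candidate proposes): rejection yields 0 for the employer; the candidate offers 0 and keeps 150.
Round 4 (the employer proposes): rejecting gives the candidate an expected 0.85 × 150 = 127.5, so the employer offers 127.5, keeping 22.5.
Round 3 (the candidate proposes): rejecting gives the employer an expected 0.85 × 22.5 = 19.125; the candidate offers that and keeps 130.875.
Round 2 (the employer proposes): rejecting gives the candidate an expected 0.85 × 130.875 = 111.24375. The employer offers 111.24375 and keeps 150 − 111.24375 = 38.75625.
Round 1 (the candidate proposes): rejecting gives the employer an expected 0.85 × 38.75625 = 32.9428125, so the candidate offers 32.9428125, keeping 117.0571875.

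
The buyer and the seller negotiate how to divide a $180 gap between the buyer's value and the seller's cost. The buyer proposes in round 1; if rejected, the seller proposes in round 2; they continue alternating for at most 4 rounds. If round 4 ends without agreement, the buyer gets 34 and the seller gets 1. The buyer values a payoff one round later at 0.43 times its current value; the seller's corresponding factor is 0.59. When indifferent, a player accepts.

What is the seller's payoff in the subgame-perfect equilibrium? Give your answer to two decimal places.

82.39

Solve by backward induction from round 4.
Round 4 (the seller proposes): the buyer gets 34 if talks fail, so the seller offers 34 and keeps 146.
Round 3 (the buyer proposes): the seller can get 146 next round, worth 0.59 × 146 = 86.14 now, so the buyer offers 86.14, keeping 93.86.
Round 2 (the seller proposes): the buyer can get 93.86 next round, worth 0.43 × 93.86 = 40.3598 now. The seller offers 40.3598 and keeps 180 − 40.3598 = 139.6402.
Round 1 (the buyer proposes): the seller can get 139.6402 next round, worth 0.59 × 139.6402 = 82.387718 now. The buyer offers 82.387718 and keeps 180 − 82.387718 = 97.612282.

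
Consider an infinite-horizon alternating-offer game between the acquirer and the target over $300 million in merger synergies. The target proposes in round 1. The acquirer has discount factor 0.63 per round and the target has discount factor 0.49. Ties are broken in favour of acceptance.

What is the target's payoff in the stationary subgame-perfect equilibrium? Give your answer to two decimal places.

Let x be the target's share when the target proposes and y be the acquirer's share when the acquirer proposes.
The acquirer accepts iff offered ≥ 0.63·y, so x = 300 − 0.63y. Symmetrically y = 300 − 0.49x.
Substituting: x = 300 − 0.63(300 − 0.49x), giving x(1 − 0.49·0.63) = 300(1 − 0.63).
So x = 300 × 0.37 / 0.6913 ≈ 160.5670, and the acquirer receives 300 − x ≈ 139.4330.

160.57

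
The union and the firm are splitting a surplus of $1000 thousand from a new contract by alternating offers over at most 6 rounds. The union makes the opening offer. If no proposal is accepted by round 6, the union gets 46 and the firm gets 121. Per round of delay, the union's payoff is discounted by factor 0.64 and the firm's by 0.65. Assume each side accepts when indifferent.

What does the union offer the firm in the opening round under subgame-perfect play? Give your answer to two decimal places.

438.66

Round 6 (the firm proposes): the union gets 46 if talks fail, so the firm offers 46 and keeps 954.
Round 5 (the union proposes): the firm can get 954 next round, worth 0.65 × 954 = 620.1 now; the union offers that and keeps 379.9.
Round 4 (the firm proposes): the union can get 379.9 next round, worth 0.64 × 379.9 = 243.136 now, so the firm offers 243.136, keeping 756.864.
Round 3 (the union proposes): the firm can get 756.864 next round, worth 0.65 × 756.864 = 491.9616 now; the union offers that and keeps 508.0384.
Round 2 (the firm proposes): the union can get 508.0384 next round, worth 0.64 × 508.0384 = 325.144576 now, so the firm offers 325.144576, keeping 674.855424.
Round 1 (the union proposes): the firm can get 674.855424 next round, worth 0.65 × 674.855424 = 438.6560256 now; the union offers that and keeps 561.3439744.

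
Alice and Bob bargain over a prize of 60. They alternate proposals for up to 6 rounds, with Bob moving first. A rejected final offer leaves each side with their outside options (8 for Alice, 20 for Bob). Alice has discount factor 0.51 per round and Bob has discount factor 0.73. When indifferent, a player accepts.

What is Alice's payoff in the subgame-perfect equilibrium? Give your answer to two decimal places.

Solve by backward induction from round 6.
Round 6 (Alice proposes): Bob gets 20 if talks fail, so Alice offers 20 and keeps 40.
Round 5 (Bob proposes): Alice can get 40 next round, worth 0.51 × 40 = 20.4 now. Bob offers 20.4 and keeps 60 − 20.4 = 39.6.
Round 4 (Alice proposes): Bob can get 39.6 next round, worth 0.73 × 39.6 = 28.908 now. Alice offers 28.908 and keeps 60 − 28.908 = 31.092.
Round 3 (Bob proposes): Alice can get 31.092 next round, worth 0.51 × 31.092 = 15.85692 now, so Bob offers 15.85692, keeping 44.14308.
Round 2 (Alice proposes): Bob can get 44.14308 next round, worth 0.73 × 44.14308 = 32.2244484 now, so Alice offers 32.2244484, keeping 27.7755516.
Round 1 (Bob proposes): Alice can get 27.7755516 next round, worth 0.51 × 27.7755516 = 14.165531316 now; Bob offers that and keeps 45.834468684.

14.17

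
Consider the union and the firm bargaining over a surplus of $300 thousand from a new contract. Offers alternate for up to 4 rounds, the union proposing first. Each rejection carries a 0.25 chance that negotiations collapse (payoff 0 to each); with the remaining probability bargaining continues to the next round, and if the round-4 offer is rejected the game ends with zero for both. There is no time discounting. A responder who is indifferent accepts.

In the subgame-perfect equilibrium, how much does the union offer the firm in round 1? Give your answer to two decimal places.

Round 4 (the firm proposes): the union will accept anything ≥ 0, so the firm offers 0 and keeps 300.
Round 3 (the union proposes): rejecting gives the firm an expected 0.75 × 300 = 225, so the union offers 225, keeping 75.
Round 2 (the firm proposes): rejecting gives the union an expected 0.75 × 75 = 56.25, so the firm offers 56.25, keeping 243.75.
Round 1 (the union proposes): rejecting gives the firm an expected 0.75 × 243.75 = 182.8125. The union offers 182.8125 and keeps 300 − 182.8125 = 117.1875.

182.81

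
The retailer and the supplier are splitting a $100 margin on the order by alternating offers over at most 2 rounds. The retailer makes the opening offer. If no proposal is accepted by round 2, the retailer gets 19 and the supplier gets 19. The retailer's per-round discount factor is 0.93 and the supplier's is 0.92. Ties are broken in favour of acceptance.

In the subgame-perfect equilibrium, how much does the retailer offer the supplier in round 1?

74.52

Round 2 (the supplier proposes): the retailer gets 19 if talks fail, so the supplier offers 19 and keeps 81.
Round 1 (the retailer proposes): the supplier can get 81 next round, worth 0.92 × 81 = 74.52 now, so the retailer offers 74.52, keeping 25.48.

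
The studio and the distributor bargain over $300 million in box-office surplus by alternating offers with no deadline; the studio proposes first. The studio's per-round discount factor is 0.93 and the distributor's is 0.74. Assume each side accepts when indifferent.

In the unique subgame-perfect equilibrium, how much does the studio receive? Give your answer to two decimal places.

250.16

Let x be the studio's share when the studio proposes and y be the distributor's share when the distributor proposes.
The distributor accepts iff offered ≥ 0.74·y, so x = 300 − 0.74y. Symmetrically y = 300 − 0.93x.
Substituting: x = 300 − 0.74(300 − 0.93x), giving x(1 − 0.93·0.74) = 300(1 − 0.74).
So x = 300 × 0.26 / 0.3118 ≈ 250.1604, and the distributor receives 300 − x ≈ 49.8396.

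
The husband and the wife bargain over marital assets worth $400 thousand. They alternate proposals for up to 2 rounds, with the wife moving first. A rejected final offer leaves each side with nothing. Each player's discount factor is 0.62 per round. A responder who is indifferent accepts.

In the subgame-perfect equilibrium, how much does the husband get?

248

By backward induction:
Round 2 (the husband proposes): rejection yields 0 for the wife; the husband offers 0 and keeps 400.
Round 1 (the wife proposes): the husband can get 400 next round, worth 0.62 × 400 = 248 now; the wife offers that and keeps 152.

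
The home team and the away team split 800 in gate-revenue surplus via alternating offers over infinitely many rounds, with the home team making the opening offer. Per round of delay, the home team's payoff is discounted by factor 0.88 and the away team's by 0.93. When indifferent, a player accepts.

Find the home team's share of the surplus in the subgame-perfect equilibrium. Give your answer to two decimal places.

308.37

Let x be the home team's share when the home team proposes and y be the away team's share when the away team proposes.
The away team accepts iff offered ≥ 0.93·y, so x = 800 − 0.93y. Symmetrically y = 800 − 0.88x.
Substituting: x = 800 − 0.93(800 − 0.88x), giving x(1 − 0.88·0.93) = 800(1 − 0.93).
So x = 800 × 0.07 / 0.1816 ≈ 308.3700, and the away team receives 800 − x ≈ 491.6300.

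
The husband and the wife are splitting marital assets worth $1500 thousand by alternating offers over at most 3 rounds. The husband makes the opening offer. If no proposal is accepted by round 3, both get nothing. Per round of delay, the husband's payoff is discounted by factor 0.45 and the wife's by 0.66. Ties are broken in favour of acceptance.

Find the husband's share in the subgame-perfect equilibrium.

955.5

Solve by backward induction from round 3.
Round 3 (the husband proposes): the wife will accept anything ≥ 0, so the husband offers 0 and keeps 1500.
Round 2 (the wife proposes): the husband can get 1500 next round, worth 0.45 × 1500 = 675 now. The wife offers 675 and keeps 1500 − 675 = 825.
Round 1 (the husband proposes): the wife can get 825 next round, worth 0.66 × 825 = 544.5 now; the husband offers that and keeps 955.5.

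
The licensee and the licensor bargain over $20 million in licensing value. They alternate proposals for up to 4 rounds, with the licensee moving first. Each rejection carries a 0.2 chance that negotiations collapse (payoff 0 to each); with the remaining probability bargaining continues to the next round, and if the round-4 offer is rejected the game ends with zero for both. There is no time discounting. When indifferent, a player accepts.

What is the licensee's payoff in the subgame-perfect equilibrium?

Round 4 (the licensor proposes): rejection yields 0 for the licensee; the licensor offers 0 and keeps 20.
Round 3 (the licensee proposes): rejecting gives the licensor an expected 0.8 × 20 = 16; the licensee offers that and keeps 4.
Round 2 (the licensor proposes): rejecting gives the licensee an expected 0.8 × 4 = 3.2, so the licensor offers 3.2, keeping 16.8.
Round 1 (the licensee proposes): rejecting gives the licensor an expected 0.8 × 16.8 = 13.44; the licensee offers that and keeps 6.56.

6.56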